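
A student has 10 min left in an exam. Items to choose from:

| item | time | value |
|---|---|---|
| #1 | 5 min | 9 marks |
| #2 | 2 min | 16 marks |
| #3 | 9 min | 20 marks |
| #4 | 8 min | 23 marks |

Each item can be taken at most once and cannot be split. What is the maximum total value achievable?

39 marks

Check high-value combinations within 10 min:
- #2+#4: time 2+8=10, value 16+23=39
- #1+#2: time 5+2=7, value 9+16=25
- #4: time 8, value 23
- #3: time 9, value 20
- #2: time 2, value 16
Best: 39 marks.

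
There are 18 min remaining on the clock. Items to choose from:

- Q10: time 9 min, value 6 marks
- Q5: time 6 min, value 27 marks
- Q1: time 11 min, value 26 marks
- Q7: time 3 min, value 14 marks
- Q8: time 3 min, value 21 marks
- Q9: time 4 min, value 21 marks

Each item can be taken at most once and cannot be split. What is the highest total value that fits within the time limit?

83 marks

This is a 0/1 knapsack; check combinations near the capacity.
- Q5+Q7+Q8+Q9: time 6+3+3+4=16, value 27+14+21+21=83
- Q5+Q8+Q9: time 6+3+4=13, value 27+21+21=69
- Q1+Q8+Q9: time 11+3+4=18, value 26+21+21=68
- Q5+Q7+Q8: time 6+3+3=12, value 27+14+21=62
- Q5+Q7+Q9: time 6+3+4=13, value 27+14+21=62
Best: 83 marks.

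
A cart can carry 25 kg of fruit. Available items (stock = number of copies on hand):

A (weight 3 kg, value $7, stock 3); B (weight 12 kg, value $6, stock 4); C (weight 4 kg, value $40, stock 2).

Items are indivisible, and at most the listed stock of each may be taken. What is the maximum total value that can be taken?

$101

Best selections within weight 25 and stock limits:
- 3×A + 2×C: weight 17, value 101
- 2×A + 2×C: weight 14, value 94
- 1×A + 1×B + 2×C: weight 23, value 93
- 1×A + 2×C: weight 11, value 87
Best: $101.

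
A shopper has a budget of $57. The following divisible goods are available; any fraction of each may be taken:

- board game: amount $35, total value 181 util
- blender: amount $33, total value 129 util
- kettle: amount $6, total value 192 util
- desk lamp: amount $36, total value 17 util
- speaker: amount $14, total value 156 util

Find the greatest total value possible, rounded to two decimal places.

536.82

Take in order of value per unit:
- kettle (192/6 per unit): all 6 → value 192, running total 192.00
- speaker (156/14 per unit): all 14 → value 156, running total 348.00
- board game (181/35 per unit): all 35 → value 181, running total 529.00
- blender (129/33 per unit): 2 of 33 → value 2×129/33 = 7.8182, running total 536.82
Total 536.82.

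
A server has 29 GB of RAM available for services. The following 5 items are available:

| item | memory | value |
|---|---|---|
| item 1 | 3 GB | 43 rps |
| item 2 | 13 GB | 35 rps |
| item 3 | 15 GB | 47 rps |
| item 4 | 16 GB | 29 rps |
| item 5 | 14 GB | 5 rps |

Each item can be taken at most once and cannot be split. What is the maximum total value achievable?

90 rps

Check high-value combinations within 29 GB:
- item 1+item 3: memory 3+15=18, value 43+47=90
- item 2+item 3: memory 13+15=28, value 35+47=82
- item 1+item 2: memory 3+13=16, value 43+35=78
- item 1+item 4: memory 3+16=19, value 43+29=72
Best: 90 rps.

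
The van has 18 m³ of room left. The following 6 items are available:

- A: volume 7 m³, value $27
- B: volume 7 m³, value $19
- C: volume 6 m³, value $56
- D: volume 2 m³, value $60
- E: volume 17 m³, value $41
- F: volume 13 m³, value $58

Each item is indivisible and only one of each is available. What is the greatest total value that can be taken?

This is a 0/1 knapsack; check combinations near the capacity.
- A+C+D: volume 7+6+2=15, value 27+56+60=143
- B+C+D: volume 7+6+2=15, value 19+56+60=135
- D+F: volume 2+13=15, value 60+58=118
Best: $143.

$143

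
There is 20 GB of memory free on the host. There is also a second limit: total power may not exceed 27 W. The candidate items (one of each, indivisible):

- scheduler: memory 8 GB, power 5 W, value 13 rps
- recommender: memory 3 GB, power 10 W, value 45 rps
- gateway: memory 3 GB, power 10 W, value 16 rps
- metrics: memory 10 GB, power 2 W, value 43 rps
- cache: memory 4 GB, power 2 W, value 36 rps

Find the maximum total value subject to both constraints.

Feasible sets respecting both limits:
- recommender+gateway+metrics+cache: memory 20, power 24, value 140
- recommender+metrics+cache: memory 17, power 14, value 124
- scheduler+recommender+gateway+cache: memory 18, power 27, value 110
- recommender+gateway+metrics: memory 16, power 22, value 104
Best: 140 rps.

140 rps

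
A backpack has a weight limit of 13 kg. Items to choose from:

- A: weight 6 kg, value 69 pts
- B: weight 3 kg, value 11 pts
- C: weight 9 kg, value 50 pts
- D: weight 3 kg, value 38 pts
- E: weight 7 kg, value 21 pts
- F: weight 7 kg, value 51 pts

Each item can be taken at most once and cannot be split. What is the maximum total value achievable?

120 pts

Check high-value combinations within 13 kg:
- A+F: weight 6+7=13, value 69+51=120
- A+B+D: weight 6+3+3=12, value 69+11+38=118
- A+D: weight 6+3=9, value 69+38=107
- B+D+F: weight 3+3+7=13, value 11+38+51=100
- A+E: weight 6+7=13, value 69+21=90
Best: 120 pts.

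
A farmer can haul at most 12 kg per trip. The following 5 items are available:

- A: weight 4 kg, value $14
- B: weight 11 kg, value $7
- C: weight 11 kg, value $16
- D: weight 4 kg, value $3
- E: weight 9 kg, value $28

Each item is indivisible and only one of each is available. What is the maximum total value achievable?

This is a 0/1 knapsack; check combinations near the capacity.
- E: weight 9, value 28
- A+D: weight 4+4=8, value 14+3=17
- C: weight 11, value 16
- A: weight 4, value 14
- B: weight 11, value 7
Best: $28.

$28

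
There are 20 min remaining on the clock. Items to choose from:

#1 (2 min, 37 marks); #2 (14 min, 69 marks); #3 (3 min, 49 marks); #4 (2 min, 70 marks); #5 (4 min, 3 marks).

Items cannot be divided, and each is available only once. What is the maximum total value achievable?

188 marks

Check high-value combinations within 20 min:
- #2+#3+#4: time 14+3+2=19, value 69+49+70=188
- #1+#2+#4: time 2+14+2=18, value 37+69+70=176
- #1+#3+#4+#5: time 2+3+2+4=11, value 37+49+70+3=159
Best: 188 marks.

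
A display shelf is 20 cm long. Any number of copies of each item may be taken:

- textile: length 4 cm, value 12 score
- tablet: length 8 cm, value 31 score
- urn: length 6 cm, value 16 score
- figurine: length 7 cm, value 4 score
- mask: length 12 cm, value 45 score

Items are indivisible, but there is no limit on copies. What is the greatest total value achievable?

76 score

Best value-per-unit is tablet at 31/8; filling with it alone gives 2×31 = 62.
Optimal mix: 1×tablet + 1×mask → length 20, value 76.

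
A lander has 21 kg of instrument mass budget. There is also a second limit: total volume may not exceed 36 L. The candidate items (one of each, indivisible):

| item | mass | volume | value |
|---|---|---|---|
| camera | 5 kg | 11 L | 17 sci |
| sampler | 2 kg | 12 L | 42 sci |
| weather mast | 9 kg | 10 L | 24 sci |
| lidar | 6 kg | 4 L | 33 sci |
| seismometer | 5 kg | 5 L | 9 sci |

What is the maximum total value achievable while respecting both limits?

Feasible sets respecting both limits:
- camera+sampler+lidar+seismometer: mass 18, volume 32, value 101
- sampler+weather mast+lidar: mass 17, volume 26, value 99
- camera+sampler+lidar: mass 13, volume 27, value 92
Best: 101 sci.

101 sci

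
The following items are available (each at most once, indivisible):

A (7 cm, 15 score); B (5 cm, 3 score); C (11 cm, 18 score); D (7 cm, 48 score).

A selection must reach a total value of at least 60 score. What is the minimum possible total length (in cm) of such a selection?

14

Subsets with value ≥ 60, sorted by total length:
- A+D: length 14, value 63
- C+D: length 18, value 66
- A+B+D: length 19, value 66
Minimum length: 14 cm.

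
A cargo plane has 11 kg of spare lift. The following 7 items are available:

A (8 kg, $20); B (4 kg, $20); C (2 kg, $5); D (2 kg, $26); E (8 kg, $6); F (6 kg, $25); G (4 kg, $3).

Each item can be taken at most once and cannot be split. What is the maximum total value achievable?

Check high-value combinations within 11 kg:
- C+D+F: weight 2+2+6=10, value 5+26+25=56
- B+C+D: weight 4+2+2=8, value 20+5+26=51
- D+F: weight 2+6=8, value 26+25=51
- B+D+G: weight 4+2+4=10, value 20+26+3=49
Best: $56.

$56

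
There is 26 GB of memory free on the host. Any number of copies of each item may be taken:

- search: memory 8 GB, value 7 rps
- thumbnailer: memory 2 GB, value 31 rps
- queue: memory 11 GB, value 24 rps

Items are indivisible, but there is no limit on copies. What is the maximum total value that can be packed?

403 rps

Best value-per-unit is thumbnailer at 31/2, and filling with it alone uses memory 13×2=26. No mix of the others beats 13×31 = 403.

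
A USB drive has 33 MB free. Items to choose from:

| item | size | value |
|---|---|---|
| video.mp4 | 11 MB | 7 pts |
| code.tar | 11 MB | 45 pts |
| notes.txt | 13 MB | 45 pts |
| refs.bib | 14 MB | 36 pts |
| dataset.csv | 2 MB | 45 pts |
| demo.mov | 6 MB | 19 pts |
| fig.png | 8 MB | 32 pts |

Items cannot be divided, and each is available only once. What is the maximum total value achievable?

Check high-value combinations within 33 MB:
- code.tar+notes.txt+dataset.csv+demo.mov: size 11+13+2+6=32, value 45+45+45+19=154
- code.tar+refs.bib+dataset.csv+demo.mov: size 11+14+2+6=33, value 45+36+45+19=145
- code.tar+dataset.csv+demo.mov+fig.png: size 11+2+6+8=27, value 45+45+19+32=141
- notes.txt+dataset.csv+demo.mov+fig.png: size 13+2+6+8=29, value 45+45+19+32=141
Best: 154 pts.

154 pts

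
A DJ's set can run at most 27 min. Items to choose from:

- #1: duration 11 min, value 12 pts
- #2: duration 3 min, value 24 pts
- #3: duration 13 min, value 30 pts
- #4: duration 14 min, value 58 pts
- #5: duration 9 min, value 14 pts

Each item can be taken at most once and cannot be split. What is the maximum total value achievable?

96 pts

Check high-value combinations within 27 min:
- #2+#4+#5: duration 3+14+9=26, value 24+58+14=96
- #3+#4: duration 13+14=27, value 30+58=88
- #2+#4: duration 3+14=17, value 24+58=82
- #4+#5: duration 14+9=23, value 58+14=72
Best: 96 pts.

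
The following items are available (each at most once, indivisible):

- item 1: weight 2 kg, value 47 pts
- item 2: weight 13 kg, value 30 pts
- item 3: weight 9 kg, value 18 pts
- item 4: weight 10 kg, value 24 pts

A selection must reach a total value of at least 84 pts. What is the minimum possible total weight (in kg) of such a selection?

21

Subsets with value ≥ 84, sorted by total weight:
- item 1+item 3+item 4: weight 21, value 89
- item 1+item 2+item 3: weight 24, value 95
- item 1+item 2+item 4: weight 25, value 101
- item 1+item 2+item 3+item 4: weight 34, value 119
Minimum weight: 21 kg.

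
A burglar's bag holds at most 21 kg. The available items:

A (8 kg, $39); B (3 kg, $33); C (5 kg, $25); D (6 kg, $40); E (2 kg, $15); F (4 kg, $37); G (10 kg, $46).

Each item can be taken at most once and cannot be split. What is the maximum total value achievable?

$150

Check high-value combinations within 21 kg:
- B+C+D+E+F: weight 3+5+6+2+4=20, value 33+25+40+15+37=150
- A+B+D+F: weight 8+3+6+4=21, value 39+33+40+37=149
- B+C+D+F: weight 3+5+6+4=18, value 33+25+40+37=135
- A+B+C+F: weight 8+3+5+4=20, value 39+33+25+37=134
Best: $150.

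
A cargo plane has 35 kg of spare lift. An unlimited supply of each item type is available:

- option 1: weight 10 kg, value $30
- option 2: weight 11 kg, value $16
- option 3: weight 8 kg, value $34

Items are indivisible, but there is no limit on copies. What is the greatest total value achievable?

Best value-per-unit is option 3 at 34/8, and filling with it alone uses weight 4×8=32. No mix of the others beats 4×34 = 136.

$136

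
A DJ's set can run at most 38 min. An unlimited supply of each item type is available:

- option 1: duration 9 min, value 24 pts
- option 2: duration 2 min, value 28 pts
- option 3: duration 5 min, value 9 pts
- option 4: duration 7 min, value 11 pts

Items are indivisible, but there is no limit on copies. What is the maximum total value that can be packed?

532 pts

Best value-per-unit is option 2 at 28/2, and filling with it alone uses duration 19×2=38. No mix of the others beats 19×28 = 532.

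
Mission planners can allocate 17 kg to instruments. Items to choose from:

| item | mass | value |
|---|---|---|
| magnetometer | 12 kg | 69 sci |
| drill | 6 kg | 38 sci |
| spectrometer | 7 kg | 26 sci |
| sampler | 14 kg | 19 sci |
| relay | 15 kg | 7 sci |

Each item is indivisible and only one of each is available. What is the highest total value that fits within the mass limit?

Check high-value combinations within 17 kg:
- magnetometer: mass 12, value 69
- drill+spectrometer: mass 6+7=13, value 38+26=64
- drill: mass 6, value 38
Best: 69 sci.

69 sci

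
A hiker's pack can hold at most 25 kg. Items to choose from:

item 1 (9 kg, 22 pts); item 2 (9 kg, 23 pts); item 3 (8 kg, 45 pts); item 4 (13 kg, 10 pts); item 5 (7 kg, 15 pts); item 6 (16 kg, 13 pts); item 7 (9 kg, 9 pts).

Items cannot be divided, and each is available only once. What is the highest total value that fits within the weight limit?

Check high-value combinations within 25 kg:
- item 2+item 3+item 5: weight 9+8+7=24, value 23+45+15=83
- item 1+item 3+item 5: weight 9+8+7=24, value 22+45+15=82
- item 3+item 5+item 7: weight 8+7+9=24, value 45+15+9=69
- item 2+item 3: weight 9+8=17, value 23+45=68
Best: 83 pts.

83 pts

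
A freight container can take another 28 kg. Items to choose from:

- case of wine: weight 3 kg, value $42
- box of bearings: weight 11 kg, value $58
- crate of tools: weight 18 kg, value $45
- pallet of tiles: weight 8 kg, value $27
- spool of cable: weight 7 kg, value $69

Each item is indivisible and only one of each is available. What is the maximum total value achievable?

$169

Check high-value combinations within 28 kg:
- case of wine+box of bearings+spool of cable: weight 3+11+7=21, value 42+58+69=169
- case of wine+crate of tools+spool of cable: weight 3+18+7=28, value 42+45+69=156
- box of bearings+pallet of tiles+spool of cable: weight 11+8+7=26, value 58+27+69=154
- case of wine+pallet of tiles+spool of cable: weight 3+8+7=18, value 42+27+69=138
- box of bearings+spool of cable: weight 11+7=18, value 58+69=127
Best: $169.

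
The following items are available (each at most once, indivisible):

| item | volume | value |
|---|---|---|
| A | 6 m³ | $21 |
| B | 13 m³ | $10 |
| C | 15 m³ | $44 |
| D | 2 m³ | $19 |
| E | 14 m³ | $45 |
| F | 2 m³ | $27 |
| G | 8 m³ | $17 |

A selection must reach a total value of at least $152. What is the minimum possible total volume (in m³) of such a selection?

Subsets with value ≥ 152, sorted by total volume:
- A+C+D+E+F: volume 39, value 156
- C+D+E+F+G: volume 41, value 152
Minimum volume: 39 m³.

39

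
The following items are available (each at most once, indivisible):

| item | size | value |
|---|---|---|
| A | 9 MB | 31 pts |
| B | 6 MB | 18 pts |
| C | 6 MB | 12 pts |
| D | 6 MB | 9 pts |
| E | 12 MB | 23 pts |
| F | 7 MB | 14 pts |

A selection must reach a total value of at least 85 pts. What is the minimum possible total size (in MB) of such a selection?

Subsets with value ≥ 85, sorted by total size:
- A+B+E+F: size 34, value 86
- A+B+C+D+E: size 39, value 93
- A+B+C+E+F: size 40, value 98
Minimum size: 34 MB.

34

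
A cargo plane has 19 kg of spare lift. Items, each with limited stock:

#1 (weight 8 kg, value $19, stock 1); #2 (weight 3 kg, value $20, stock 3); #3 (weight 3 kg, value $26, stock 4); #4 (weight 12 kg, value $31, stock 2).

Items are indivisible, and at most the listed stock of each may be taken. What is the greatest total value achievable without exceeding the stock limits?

$144

Top feasible selections:
- 2×#2 + 4×#3: weight 18, value 144
- 3×#2 + 3×#3: weight 18, value 138
- 1×#2 + 4×#3: weight 15, value 124
- 2×#2 + 3×#3: weight 15, value 118
Best: $144.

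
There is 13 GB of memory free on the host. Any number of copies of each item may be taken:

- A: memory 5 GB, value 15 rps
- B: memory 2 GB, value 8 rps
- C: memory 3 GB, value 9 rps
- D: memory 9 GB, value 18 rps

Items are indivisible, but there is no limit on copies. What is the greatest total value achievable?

49 rps

Best value-per-unit is B at 8/2; filling with it alone gives 6×8 = 48.
Optimal mix: 5×B + 1×C → memory 13, value 49.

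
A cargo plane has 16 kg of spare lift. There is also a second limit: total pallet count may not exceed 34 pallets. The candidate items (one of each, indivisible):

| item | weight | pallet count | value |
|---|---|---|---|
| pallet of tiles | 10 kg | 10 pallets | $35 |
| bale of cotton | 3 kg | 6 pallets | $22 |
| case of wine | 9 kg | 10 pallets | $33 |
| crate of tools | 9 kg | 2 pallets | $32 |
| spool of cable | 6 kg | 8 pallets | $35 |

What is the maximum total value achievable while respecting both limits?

$70

Feasible sets respecting both limits:
- pallet of tiles+spool of cable: weight 16, pallet count 18, value 70
- case of wine+spool of cable: weight 15, pallet count 18, value 68
- crate of tools+spool of cable: weight 15, pallet count 10, value 67
Best: $70.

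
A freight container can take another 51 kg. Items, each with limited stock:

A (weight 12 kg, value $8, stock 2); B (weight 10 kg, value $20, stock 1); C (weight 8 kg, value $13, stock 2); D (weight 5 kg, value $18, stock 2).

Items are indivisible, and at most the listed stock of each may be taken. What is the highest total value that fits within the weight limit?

Top feasible selections:
- 1×A + 1×B + 2×C + 2×D: weight 48, value 90
- 1×B + 2×C + 2×D: weight 36, value 82
Best: $90.

$90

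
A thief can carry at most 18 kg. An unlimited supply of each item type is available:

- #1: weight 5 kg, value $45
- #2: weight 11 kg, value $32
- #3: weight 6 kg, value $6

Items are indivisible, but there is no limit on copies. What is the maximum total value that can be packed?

Best value-per-unit is #1 at 45/5, and filling with it alone uses weight 3×5=15. No mix of the others beats 3×45 = 135.

$135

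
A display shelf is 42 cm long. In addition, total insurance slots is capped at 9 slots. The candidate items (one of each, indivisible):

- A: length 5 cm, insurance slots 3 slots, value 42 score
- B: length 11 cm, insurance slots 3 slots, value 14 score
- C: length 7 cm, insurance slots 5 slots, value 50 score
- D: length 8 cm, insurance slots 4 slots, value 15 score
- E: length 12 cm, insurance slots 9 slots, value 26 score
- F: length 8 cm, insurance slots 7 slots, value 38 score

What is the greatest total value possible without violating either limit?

92 score

Feasible sets respecting both limits:
- A+C: length 12, insurance slots 8, value 92
- C+D: length 15, insurance slots 9, value 65
- B+C: length 18, insurance slots 8, value 64
Best: 92 score.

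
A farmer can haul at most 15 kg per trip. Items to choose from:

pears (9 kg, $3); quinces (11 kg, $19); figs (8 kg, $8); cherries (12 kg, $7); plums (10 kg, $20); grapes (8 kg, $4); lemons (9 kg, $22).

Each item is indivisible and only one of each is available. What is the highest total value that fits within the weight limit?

Check high-value combinations within 15 kg:
- lemons: weight 9, value 22
- plums: weight 10, value 20
- quinces: weight 11, value 19
Best: $22.

$22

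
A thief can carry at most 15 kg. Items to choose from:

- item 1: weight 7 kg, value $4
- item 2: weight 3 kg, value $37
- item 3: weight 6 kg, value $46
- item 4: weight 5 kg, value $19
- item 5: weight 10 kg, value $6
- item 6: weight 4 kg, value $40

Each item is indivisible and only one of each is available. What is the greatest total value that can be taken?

$123

Check high-value combinations within 15 kg:
- item 2+item 3+item 6: weight 3+6+4=13, value 37+46+40=123
- item 3+item 4+item 6: weight 6+5+4=15, value 46+19+40=105
- item 2+item 3+item 4: weight 3+6+5=14, value 37+46+19=102
- item 2+item 4+item 6: weight 3+5+4=12, value 37+19+40=96
- item 3+item 6: weight 6+4=10, value 46+40=86
Best: $123.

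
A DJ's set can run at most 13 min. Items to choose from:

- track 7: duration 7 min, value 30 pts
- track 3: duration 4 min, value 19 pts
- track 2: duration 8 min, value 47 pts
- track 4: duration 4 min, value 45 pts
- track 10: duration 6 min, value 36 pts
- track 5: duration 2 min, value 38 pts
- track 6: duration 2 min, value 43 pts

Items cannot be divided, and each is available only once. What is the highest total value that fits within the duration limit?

Check high-value combinations within 13 min:
- track 3+track 4+track 5+track 6: duration 4+4+2+2=12, value 19+45+38+43=145
- track 2+track 5+track 6: duration 8+2+2=12, value 47+38+43=128
- track 4+track 5+track 6: duration 4+2+2=8, value 45+38+43=126
- track 4+track 10+track 6: duration 4+6+2=12, value 45+36+43=124
- track 4+track 10+track 5: duration 4+6+2=12, value 45+36+38=119
Best: 145 pts.

145 pts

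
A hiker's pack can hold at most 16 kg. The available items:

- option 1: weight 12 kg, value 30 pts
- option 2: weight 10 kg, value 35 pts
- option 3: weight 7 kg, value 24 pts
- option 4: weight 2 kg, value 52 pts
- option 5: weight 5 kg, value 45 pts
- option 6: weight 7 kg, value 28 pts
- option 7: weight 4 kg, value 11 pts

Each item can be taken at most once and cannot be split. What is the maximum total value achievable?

Check high-value combinations within 16 kg:
- option 4+option 5+option 6: weight 2+5+7=14, value 52+45+28=125
- option 3+option 4+option 5: weight 7+2+5=14, value 24+52+45=121
- option 4+option 5+option 7: weight 2+5+4=11, value 52+45+11=108
- option 3+option 4+option 6: weight 7+2+7=16, value 24+52+28=104
- option 2+option 4+option 7: weight 10+2+4=16, value 35+52+11=98
Best: 125 pts.

125 pts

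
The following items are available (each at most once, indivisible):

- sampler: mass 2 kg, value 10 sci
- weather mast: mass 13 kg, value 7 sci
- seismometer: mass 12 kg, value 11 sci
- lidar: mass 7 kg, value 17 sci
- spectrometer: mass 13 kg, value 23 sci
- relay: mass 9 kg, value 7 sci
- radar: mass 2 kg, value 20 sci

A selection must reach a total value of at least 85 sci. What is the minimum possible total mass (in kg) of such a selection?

45

Subsets with value ≥ 85, sorted by total mass:
- sampler+seismometer+lidar+spectrometer+relay+radar: mass 45, value 88
- sampler+weather mast+seismometer+lidar+spectrometer+radar: mass 49, value 88
- weather mast+seismometer+lidar+spectrometer+relay+radar: mass 56, value 85
- sampler+weather mast+seismometer+lidar+spectrometer+relay+radar: mass 58, value 95
Minimum mass: 45 kg.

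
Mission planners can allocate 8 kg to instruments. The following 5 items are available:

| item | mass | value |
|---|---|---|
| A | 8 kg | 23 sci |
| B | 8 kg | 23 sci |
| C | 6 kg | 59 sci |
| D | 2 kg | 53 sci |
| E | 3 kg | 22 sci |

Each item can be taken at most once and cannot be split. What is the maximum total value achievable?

This is a 0/1 knapsack; check combinations near the capacity.
- C+D: mass 6+2=8, value 59+53=112
- D+E: mass 2+3=5, value 53+22=75
- C: mass 6, value 59
Best: 112 sci.

112 sci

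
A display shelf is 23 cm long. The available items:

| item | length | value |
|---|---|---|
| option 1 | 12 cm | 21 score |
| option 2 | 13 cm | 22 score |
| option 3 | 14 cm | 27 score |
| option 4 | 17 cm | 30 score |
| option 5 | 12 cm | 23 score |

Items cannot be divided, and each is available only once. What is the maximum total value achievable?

Check high-value combinations within 23 cm:
- option 4: length 17, value 30
- option 3: length 14, value 27
- option 5: length 12, value 23
- option 2: length 13, value 22
Best: 30 score.

30 score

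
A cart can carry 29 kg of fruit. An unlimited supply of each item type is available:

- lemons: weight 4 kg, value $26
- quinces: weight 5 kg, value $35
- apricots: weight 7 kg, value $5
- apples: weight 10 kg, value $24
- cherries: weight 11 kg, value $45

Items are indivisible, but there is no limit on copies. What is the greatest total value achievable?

$201

Best value-per-unit is quinces at 35/5; filling with it alone gives 5×35 = 175.
Optimal mix: 1×lemons + 5×quinces → weight 29, value 201.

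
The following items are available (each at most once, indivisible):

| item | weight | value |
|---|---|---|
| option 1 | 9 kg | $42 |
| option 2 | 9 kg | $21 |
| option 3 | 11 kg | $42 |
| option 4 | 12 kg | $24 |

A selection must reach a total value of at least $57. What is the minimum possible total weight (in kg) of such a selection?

18

Subsets with value ≥ 57, sorted by total weight:
- option 1+option 2: weight 18, value 63
- option 1+option 3: weight 20, value 84
- option 2+option 3: weight 20, value 63
Minimum weight: 18 kg.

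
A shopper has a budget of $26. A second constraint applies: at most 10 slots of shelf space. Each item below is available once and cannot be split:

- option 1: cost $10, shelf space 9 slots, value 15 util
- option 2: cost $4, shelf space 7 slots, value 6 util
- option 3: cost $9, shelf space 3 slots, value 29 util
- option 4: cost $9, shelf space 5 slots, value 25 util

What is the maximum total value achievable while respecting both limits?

Feasible sets respecting both limits:
- option 3+option 4: cost 18, shelf space 8, value 54
- option 2+option 3: cost 13, shelf space 10, value 35
- option 3: cost 9, shelf space 3, value 29
- option 4: cost 9, shelf space 5, value 25
Best: 54 util.

54 util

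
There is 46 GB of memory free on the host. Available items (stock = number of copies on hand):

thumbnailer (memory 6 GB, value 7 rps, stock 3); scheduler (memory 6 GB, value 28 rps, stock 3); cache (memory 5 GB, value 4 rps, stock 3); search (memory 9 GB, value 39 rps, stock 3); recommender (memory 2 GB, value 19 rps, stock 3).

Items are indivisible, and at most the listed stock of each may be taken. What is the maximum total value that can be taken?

230 rps

Top feasible selections:
- 2×scheduler + 3×search + 3×recommender: memory 45, value 230
- 3×scheduler + 2×search + 3×recommender: memory 42, value 219
- 2×scheduler + 3×search + 2×recommender: memory 43, value 211
Best: 230 rps.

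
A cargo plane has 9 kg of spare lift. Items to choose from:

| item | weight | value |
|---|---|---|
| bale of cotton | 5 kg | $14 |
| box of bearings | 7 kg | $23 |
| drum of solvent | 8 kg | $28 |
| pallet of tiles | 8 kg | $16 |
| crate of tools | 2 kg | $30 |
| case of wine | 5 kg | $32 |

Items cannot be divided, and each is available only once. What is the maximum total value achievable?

Check high-value combinations within 9 kg:
- crate of tools+case of wine: weight 2+5=7, value 30+32=62
- box of bearings+crate of tools: weight 7+2=9, value 23+30=53
- bale of cotton+crate of tools: weight 5+2=7, value 14+30=44
Best: $62.

$62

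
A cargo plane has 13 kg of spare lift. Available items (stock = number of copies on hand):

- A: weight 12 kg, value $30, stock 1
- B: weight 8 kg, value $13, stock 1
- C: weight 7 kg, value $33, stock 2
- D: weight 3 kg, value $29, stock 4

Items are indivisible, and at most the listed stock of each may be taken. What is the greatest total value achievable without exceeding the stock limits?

Top feasible selections:
- 4×D: weight 12, value 116
- 1×C + 2×D: weight 13, value 91
Best: $116.

$116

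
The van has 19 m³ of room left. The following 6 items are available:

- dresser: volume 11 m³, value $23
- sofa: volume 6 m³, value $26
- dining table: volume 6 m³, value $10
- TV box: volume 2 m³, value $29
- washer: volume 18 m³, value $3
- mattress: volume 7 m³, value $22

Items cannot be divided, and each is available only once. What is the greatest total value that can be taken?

Check high-value combinations within 19 m³:
- dresser+sofa+TV box: volume 11+6+2=19, value 23+26+29=78
- sofa+TV box+mattress: volume 6+2+7=15, value 26+29+22=77
- sofa+dining table+TV box: volume 6+6+2=14, value 26+10+29=65
- dresser+dining table+TV box: volume 11+6+2=19, value 23+10+29=62
- dining table+TV box+mattress: volume 6+2+7=15, value 10+29+22=61
Best: $78.

$78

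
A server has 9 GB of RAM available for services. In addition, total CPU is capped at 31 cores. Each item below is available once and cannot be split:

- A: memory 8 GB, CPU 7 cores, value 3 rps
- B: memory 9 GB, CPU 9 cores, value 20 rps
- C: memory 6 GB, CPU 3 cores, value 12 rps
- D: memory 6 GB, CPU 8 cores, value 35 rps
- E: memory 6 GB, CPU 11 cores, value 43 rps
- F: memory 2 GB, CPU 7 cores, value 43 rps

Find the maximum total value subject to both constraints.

86 rps

Feasible sets respecting both limits:
- E+F: memory 8, CPU 18, value 86
- D+F: memory 8, CPU 15, value 78
- C+F: memory 8, CPU 10, value 55
- E: memory 6, CPU 11, value 43
Best: 86 rps.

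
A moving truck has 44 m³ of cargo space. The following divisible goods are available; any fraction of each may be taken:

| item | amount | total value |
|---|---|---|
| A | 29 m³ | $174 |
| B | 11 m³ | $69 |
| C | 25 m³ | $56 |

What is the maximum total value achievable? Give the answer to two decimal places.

Take in order of value per unit:
- B (69/11 per unit): all 11 → value 69, running total 69.00
- A (174/29 per unit): all 29 → value 174, running total 243.00
- C (56/25 per unit): 4 of 25 → value 4×56/25 = 8.9600, running total 251.96
Total 251.96.

251.96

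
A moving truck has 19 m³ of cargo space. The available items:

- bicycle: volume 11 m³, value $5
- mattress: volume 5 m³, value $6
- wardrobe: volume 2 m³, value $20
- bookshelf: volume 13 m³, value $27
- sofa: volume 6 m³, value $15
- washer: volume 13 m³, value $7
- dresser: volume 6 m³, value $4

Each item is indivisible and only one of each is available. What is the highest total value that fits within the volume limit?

Check high-value combinations within 19 m³:
- wardrobe+bookshelf: volume 2+13=15, value 20+27=47
- mattress+wardrobe+sofa+dresser: volume 5+2+6+6=19, value 6+20+15+4=45
- bookshelf+sofa: volume 13+6=19, value 27+15=42
- mattress+wardrobe+sofa: volume 5+2+6=13, value 6+20+15=41
- bicycle+wardrobe+sofa: volume 11+2+6=19, value 5+20+15=40
Best: $47.

$47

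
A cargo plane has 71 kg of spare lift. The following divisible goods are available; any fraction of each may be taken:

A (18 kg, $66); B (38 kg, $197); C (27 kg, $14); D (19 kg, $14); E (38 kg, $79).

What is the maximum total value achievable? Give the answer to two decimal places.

294.18

Take in order of value per unit:
- B (197/38 per unit): all 38 → value 197, running total 197.00
- A (66/18 per unit): all 18 → value 66, running total 263.00
- E (79/38 per unit): 15 of 38 → value 15×79/38 = 31.1842, running total 294.18
Total 294.18.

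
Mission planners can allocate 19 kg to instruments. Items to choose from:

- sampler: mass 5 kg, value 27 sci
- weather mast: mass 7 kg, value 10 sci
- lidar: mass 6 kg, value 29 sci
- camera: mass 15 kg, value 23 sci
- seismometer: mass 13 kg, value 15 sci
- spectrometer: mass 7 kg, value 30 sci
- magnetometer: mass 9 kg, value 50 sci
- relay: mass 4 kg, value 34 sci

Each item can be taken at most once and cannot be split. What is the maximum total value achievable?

Check high-value combinations within 19 kg:
- lidar+magnetometer+relay: mass 6+9+4=19, value 29+50+34=113
- sampler+magnetometer+relay: mass 5+9+4=18, value 27+50+34=111
- lidar+spectrometer+relay: mass 6+7+4=17, value 29+30+34=93
- sampler+spectrometer+relay: mass 5+7+4=16, value 27+30+34=91
Best: 113 sci.

113 sci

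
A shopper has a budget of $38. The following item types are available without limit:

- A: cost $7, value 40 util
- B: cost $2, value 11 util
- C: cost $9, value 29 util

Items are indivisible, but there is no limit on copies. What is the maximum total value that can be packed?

215 util

Best value-per-unit is A at 40/7; filling with it alone gives 5×40 = 200.
Optimal mix: 4×A + 5×B → cost 38, value 215.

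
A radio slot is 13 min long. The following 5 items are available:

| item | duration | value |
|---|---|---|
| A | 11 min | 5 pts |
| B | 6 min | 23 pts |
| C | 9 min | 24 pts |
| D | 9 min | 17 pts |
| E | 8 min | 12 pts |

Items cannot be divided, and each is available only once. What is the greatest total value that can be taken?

24 pts

Check high-value combinations within 13 min:
- C: duration 9, value 24
- B: duration 6, value 23
- D: duration 9, value 17
- E: duration 8, value 12
- A: duration 11, value 5
Best: 24 pts.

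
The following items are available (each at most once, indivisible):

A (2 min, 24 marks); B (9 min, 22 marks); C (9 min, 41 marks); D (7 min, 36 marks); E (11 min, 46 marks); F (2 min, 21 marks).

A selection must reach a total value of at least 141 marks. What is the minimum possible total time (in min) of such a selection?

29

Subsets with value ≥ 141, sorted by total time:
- A+C+D+E: time 29, value 147
- A+B+C+D+F: time 29, value 144
- C+D+E+F: time 29, value 144
Minimum time: 29 min.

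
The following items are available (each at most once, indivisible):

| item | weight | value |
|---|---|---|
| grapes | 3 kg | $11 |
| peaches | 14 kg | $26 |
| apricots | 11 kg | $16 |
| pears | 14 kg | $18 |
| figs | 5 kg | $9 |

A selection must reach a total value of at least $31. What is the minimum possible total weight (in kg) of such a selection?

17

Subsets with value ≥ 31, sorted by total weight:
- grapes+peaches: weight 17, value 37
- grapes+apricots+figs: weight 19, value 36
Minimum weight: 17 kg.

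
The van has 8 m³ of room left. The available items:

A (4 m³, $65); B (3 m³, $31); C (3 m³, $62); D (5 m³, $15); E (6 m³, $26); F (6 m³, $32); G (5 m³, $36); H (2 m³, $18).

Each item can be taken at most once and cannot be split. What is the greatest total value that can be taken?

$127

Check high-value combinations within 8 m³:
- A+C: volume 4+3=7, value 65+62=127
- B+C+H: volume 3+3+2=8, value 31+62+18=111
- C+G: volume 3+5=8, value 62+36=98
- A+B: volume 4+3=7, value 65+31=96
Best: $127.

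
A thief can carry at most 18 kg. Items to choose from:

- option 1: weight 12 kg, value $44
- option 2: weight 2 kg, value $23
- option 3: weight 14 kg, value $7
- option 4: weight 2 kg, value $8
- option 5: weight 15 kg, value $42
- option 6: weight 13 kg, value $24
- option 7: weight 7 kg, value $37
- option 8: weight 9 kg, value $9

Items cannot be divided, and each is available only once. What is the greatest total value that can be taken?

Check high-value combinations within 18 kg:
- option 1+option 2+option 4: weight 12+2+2=16, value 44+23+8=75
- option 2+option 7+option 8: weight 2+7+9=18, value 23+37+9=69
- option 2+option 4+option 7: weight 2+2+7=11, value 23+8+37=68
- option 1+option 2: weight 12+2=14, value 44+23=67
Best: $75.

$75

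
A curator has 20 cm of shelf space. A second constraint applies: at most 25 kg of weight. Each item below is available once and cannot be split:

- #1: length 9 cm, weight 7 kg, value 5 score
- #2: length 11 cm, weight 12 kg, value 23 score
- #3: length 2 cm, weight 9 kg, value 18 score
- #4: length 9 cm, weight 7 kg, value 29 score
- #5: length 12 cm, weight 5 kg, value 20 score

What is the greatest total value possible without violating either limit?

52 score

Feasible sets respecting both limits:
- #2+#4: length 20, weight 19, value 52
- #1+#3+#4: length 20, weight 23, value 52
- #3+#4: length 11, weight 16, value 47
- #2+#3: length 13, weight 21, value 41
Best: 52 score.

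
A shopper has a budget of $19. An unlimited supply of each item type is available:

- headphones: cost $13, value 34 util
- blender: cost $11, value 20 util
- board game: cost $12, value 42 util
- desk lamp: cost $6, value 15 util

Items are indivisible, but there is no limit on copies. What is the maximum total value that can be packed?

Best value-per-unit is board game at 42/12; filling with it alone gives 1×42 = 42.
Optimal mix: 1×board game + 1×desk lamp → cost 18, value 57.

57 util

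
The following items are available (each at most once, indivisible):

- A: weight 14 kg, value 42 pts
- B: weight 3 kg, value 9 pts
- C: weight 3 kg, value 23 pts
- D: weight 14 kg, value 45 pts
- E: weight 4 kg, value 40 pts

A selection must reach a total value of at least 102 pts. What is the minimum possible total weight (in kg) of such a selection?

21

Subsets with value ≥ 102, sorted by total weight:
- C+D+E: weight 21, value 108
- A+C+E: weight 21, value 105
- B+C+D+E: weight 24, value 117
Minimum weight: 21 kg.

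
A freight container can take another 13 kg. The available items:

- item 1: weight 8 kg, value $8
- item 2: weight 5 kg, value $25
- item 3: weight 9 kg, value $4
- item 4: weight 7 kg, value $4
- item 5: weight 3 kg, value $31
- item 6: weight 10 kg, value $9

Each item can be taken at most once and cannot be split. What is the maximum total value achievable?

$56

Check high-value combinations within 13 kg:
- item 2+item 5: weight 5+3=8, value 25+31=56
- item 5+item 6: weight 3+10=13, value 31+9=40
- item 1+item 5: weight 8+3=11, value 8+31=39
- item 4+item 5: weight 7+3=10, value 4+31=35
- item 3+item 5: weight 9+3=12, value 4+31=35
Best: $56.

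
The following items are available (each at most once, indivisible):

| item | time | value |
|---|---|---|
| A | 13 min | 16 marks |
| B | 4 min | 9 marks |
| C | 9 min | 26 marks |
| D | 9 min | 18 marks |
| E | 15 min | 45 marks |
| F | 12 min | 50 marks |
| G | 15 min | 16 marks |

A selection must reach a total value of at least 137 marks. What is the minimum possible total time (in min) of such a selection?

Subsets with value ≥ 137, sorted by total time:
- C+D+E+F: time 45, value 139
- B+C+D+E+F: time 49, value 148
- A+C+E+F: time 49, value 137
- C+E+F+G: time 51, value 137
Minimum time: 45 min.

45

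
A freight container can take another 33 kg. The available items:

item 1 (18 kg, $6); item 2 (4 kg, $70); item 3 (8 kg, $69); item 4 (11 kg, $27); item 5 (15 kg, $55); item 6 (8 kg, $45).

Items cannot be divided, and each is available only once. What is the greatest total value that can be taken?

$211

Check high-value combinations within 33 kg:
- item 2+item 3+item 4+item 6: weight 4+8+11+8=31, value 70+69+27+45=211
- item 2+item 3+item 5: weight 4+8+15=27, value 70+69+55=194
- item 2+item 3+item 6: weight 4+8+8=20, value 70+69+45=184
Best: $211.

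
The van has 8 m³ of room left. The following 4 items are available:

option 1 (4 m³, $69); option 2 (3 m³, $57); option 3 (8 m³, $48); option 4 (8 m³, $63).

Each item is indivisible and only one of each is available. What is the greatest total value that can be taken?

$126

Check high-value combinations within 8 m³:
- option 1+option 2: volume 4+3=7, value 69+57=126
- option 1: volume 4, value 69
- option 4: volume 8, value 63
- option 2: volume 3, value 57
Best: $126.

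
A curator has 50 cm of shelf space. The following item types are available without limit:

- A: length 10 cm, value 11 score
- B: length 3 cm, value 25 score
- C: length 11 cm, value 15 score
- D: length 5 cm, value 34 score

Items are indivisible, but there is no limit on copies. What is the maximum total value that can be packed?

409 score

Best value-per-unit is B at 25/3; filling with it alone gives 16×25 = 400.
Optimal mix: 15×B + 1×D → length 50, value 409.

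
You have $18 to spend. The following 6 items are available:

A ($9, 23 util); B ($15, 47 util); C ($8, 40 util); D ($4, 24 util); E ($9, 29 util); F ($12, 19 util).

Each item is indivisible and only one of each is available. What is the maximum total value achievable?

69 util

Check high-value combinations within $18:
- C+E: cost 8+9=17, value 40+29=69
- C+D: cost 8+4=12, value 40+24=64
- A+C: cost 9+8=17, value 23+40=63
- D+E: cost 4+9=13, value 24+29=53
- A+E: cost 9+9=18, value 23+29=52
Best: 69 util.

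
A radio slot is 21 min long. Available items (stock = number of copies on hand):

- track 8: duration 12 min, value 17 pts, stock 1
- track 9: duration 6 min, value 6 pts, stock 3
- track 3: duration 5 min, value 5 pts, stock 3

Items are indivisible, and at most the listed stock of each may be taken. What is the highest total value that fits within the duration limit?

23 pts

Best selections within duration 21 and stock limits:
- 1×track 8 + 1×track 9: duration 18, value 23
- 1×track 8 + 1×track 3: duration 17, value 22
- 1×track 9 + 3×track 3: duration 21, value 21
- 3×track 9: duration 18, value 18
Best: 23 pts.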